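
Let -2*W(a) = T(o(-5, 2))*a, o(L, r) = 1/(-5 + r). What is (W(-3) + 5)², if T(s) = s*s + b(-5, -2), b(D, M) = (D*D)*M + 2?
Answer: 160801/36 ≈ 4466.7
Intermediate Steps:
b(D, M) = 2 + M*D² (b(D, M) = D²*M + 2 = M*D² + 2 = 2 + M*D²)
T(s) = -48 + s² (T(s) = s*s + (2 - 2*(-5)²) = s² + (2 - 2*25) = s² + (2 - 50) = s² - 48 = -48 + s²)
W(a) = 431*a/18 (W(a) = -(-48 + (1/(-5 + 2))²)*a/2 = -(-48 + (1/(-3))²)*a/2 = -(-48 + (-⅓)²)*a/2 = -(-48 + ⅑)*a/2 = -(-431)*a/18 = 431*a/18)
(W(-3) + 5)² = ((431/18)*(-3) + 5)² = (-431/6 + 5)² = (-401/6)² = 160801/36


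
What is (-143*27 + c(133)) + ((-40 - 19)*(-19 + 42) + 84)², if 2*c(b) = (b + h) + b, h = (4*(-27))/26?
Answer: 21018386/13 ≈ 1.6168e+6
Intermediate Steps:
h = -54/13 (h = -108*1/26 = -54/13 ≈ -4.1538)
c(b) = -27/13 + b (c(b) = ((b - 54/13) + b)/2 = ((-54/13 + b) + b)/2 = (-54/13 + 2*b)/2 = -27/13 + b)
(-143*27 + c(133)) + ((-40 - 19)*(-19 + 42) + 84)² = (-143*27 + (-27/13 + 133)) + ((-40 - 19)*(-19 + 42) + 84)² = (-3861 + 1702/13) + (-59*23 + 84)² = -48491/13 + (-1357 + 84)² = -48491/13 + (-1273)² = -48491/13 + 1620529 = 21018386/13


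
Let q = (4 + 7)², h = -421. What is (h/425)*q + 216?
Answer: 40859/425 ≈ 96.139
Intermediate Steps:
q = 121 (q = 11² = 121)
(h/425)*q + 216 = -421/425*121 + 216 = -50941/425 + 216 = 40859/425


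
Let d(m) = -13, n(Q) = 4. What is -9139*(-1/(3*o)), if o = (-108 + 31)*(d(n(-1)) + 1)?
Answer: 9139/2772 ≈ 3.2969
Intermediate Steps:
o = 924 (o = (-108 + 31)*(-13 + 1) = -77*(-12) = 924)
-9139*(-1/(3*o)) = -9139/(924*(-3)) = -9139/(-2772) = -9139*(-1/2772) = 9139/2772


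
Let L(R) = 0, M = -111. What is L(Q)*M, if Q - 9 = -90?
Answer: 0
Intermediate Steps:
Q = -81 (Q = 9 - 90 = -81)
L(Q)*M = 0*(-111) = 0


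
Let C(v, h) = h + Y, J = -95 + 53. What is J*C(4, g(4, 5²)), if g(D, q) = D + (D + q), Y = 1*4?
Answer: -1554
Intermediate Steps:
Y = 4
g(D, q) = q + 2*D
J = -42
C(v, h) = 4 + h (C(v, h) = h + 4 = 4 + h)
J*C(4, g(4, 5²)) = -42*(4 + (5² + 2*4)) = -42*(4 + (25 + 8)) = -42*(4 + 33) = -42*37 = -1554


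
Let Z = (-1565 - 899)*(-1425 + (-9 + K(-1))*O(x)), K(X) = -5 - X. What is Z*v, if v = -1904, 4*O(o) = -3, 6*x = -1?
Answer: -6639583104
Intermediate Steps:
x = -⅙ (x = (⅙)*(-1) = -⅙ ≈ -0.16667)
O(o) = -¾ (O(o) = (¼)*(-3) = -¾)
Z = 3487176 (Z = (-1565 - 899)*(-1425 + (-9 + (-5 - 1*(-1)))*(-¾)) = -2464*(-1425 + (-9 + (-5 + 1))*(-¾)) = -2464*(-1425 + (-9 - 4)*(-¾)) = -2464*(-1425 - 13*(-¾)) = -2464*(-1425 + 39/4) = -2464*(-5661/4) = 3487176)
Z*v = 3487176*(-1904) = -6639583104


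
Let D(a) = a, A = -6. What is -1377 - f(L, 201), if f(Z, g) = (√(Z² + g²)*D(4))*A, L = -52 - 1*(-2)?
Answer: -1377 + 24*√42901 ≈ 3594.0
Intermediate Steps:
L = -50 (L = -52 + 2 = -50)
f(Z, g) = -24*√(Z² + g²) (f(Z, g) = (√(Z² + g²)*4)*(-6) = (4*√(Z² + g²))*(-6) = -24*√(Z² + g²))
-1377 - f(L, 201) = -1377 - (-24)*√((-50)² + 201²) = -1377 - (-24)*√(2500 + 40401) = -1377 - (-24)*√42901 = -1377 + 24*√42901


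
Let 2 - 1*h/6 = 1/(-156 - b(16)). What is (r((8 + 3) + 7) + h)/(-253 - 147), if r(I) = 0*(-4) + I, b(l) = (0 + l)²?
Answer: -6183/82400 ≈ -0.075036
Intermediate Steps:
b(l) = l²
h = 2475/206 (h = 12 - 6/(-156 - 1*16²) = 12 - 6/(-156 - 1*256) = 12 - 6/(-156 - 256) = 12 - 6/(-412) = 12 - 6*(-1/412) = 12 + 3/206 = 2475/206 ≈ 12.015)
r(I) = I (r(I) = 0 + I = I)
(r((8 + 3) + 7) + h)/(-253 - 147) = (((8 + 3) + 7) + 2475/206)/(-253 - 147) = ((11 + 7) + 2475/206)/(-400) = (18 + 2475/206)*(-1/400) = (6183/206)*(-1/400) = -6183/82400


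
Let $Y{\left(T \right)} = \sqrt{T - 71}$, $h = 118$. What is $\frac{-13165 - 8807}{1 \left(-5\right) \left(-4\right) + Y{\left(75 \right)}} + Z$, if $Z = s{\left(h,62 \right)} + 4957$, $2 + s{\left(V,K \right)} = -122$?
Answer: $\frac{42177}{11} \approx 3834.3$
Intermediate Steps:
$Y{\left(T \right)} = \sqrt{-71 + T}$
$s{\left(V,K \right)} = -124$ ($s{\left(V,K \right)} = -2 - 122 = -124$)
$Z = 4833$ ($Z = -124 + 4957 = 4833$)
$\frac{-13165 - 8807}{1 \left(-5\right) \left(-4\right) + Y{\left(75 \right)}} + Z = \frac{-13165 - 8807}{1 \left(-5\right) \left(-4\right) + \sqrt{-71 + 75}} + 4833 = - \frac{21972}{\left(-5\right) \left(-4\right) + \sqrt{4}} + 4833 = - \frac{21972}{20 + 2} + 4833 = - \frac{21972}{22} + 4833 = \left(-21972\right) \frac{1}{22} + 4833 = - \frac{10986}{11} + 4833 = \frac{42177}{11}$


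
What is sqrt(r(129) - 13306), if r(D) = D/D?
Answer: I*sqrt(13305) ≈ 115.35*I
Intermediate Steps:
r(D) = 1
sqrt(r(129) - 13306) = sqrt(1 - 13306) = sqrt(-13305) = I*sqrt(13305)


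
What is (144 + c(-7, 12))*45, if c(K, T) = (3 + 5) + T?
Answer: 7380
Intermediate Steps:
c(K, T) = 8 + T
(144 + c(-7, 12))*45 = (144 + (8 + 12))*45 = (144 + 20)*45 = 164*45 = 7380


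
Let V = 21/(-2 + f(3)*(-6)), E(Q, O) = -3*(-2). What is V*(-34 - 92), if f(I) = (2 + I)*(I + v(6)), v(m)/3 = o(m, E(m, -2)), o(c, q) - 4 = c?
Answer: 1323/496 ≈ 2.6673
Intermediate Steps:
E(Q, O) = 6
o(c, q) = 4 + c
v(m) = 12 + 3*m (v(m) = 3*(4 + m) = 12 + 3*m)
f(I) = (2 + I)*(30 + I) (f(I) = (2 + I)*(I + (12 + 3*6)) = (2 + I)*(I + (12 + 18)) = (2 + I)*(I + 30) = (2 + I)*(30 + I))
V = -21/992 (V = 21/(-2 + (60 + 3² + 32*3)*(-6)) = 21/(-2 + (60 + 9 + 96)*(-6)) = 21/(-2 + 165*(-6)) = 21/(-2 - 990) = 21/(-992) = 21*(-1/992) = -21/992 ≈ -0.021169)
V*(-34 - 92) = -21*(-34 - 92)/992 = -21/992*(-126) = 1323/496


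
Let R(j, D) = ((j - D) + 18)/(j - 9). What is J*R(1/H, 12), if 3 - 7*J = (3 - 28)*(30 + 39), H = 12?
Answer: -126144/749 ≈ -168.42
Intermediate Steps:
R(j, D) = (18 + j - D)/(-9 + j)
J = 1728/7 (J = 3/7 - (3 - 28)*(30 + 39)/7 = 3/7 - (-25)*69/7 = 3/7 - ⅐*(-1725) = 3/7 + 1725/7 = 1728/7 ≈ 246.86)
J*R(1/H, 12) = 1728*((18 + 1/12 - 1*12)/(-9 + 1/12))/7 = 1728*((18 + 1/12 - 12)/(-9 + 1/12))/7 = 1728*((73/12)/(-107/12))/7 = 1728*(-12/107*73/12)/7 = (1728/7)*(-73/107) = -126144/749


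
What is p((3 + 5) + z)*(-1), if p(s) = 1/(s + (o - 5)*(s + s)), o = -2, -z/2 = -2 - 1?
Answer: 1/182 ≈ 0.0054945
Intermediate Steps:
z = 6 (z = -2*(-2 - 1) = -2*(-3) = 6)
p(s) = -1/(13*s) (p(s) = 1/(s + (-2 - 5)*(s + s)) = 1/(s - 14*s) = 1/(-13*s) = -1/(13*s))
p((3 + 5) + z)*(-1) = -1/(13*((3 + 5) + 6))*(-1) = -1/(13*(8 + 6))*(-1) = -1/13/14*(-1) = -1/13*1/14*(-1) = -1/182*(-1) = 1/182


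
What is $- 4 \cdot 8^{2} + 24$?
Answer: $-232$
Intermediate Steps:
$- 4 \cdot 8^{2} + 24 = \left(-4\right) 64 + 24 = -256 + 24 = -232$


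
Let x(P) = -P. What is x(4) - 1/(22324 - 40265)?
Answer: -71763/17941 ≈ -3.9999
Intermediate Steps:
x(4) - 1/(22324 - 40265) = -1*4 - 1/(22324 - 40265) = -4 - 1/(-17941) = -4 - 1*(-1/17941) = -4 + 1/17941 = -71763/17941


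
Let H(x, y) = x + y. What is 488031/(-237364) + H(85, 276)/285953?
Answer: -139468240139/67874947892 ≈ -2.0548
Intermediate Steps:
488031/(-237364) + H(85, 276)/285953 = 488031/(-237364) + (85 + 276)/285953 = 488031*(-1/237364) + 361*(1/285953) = -488031/237364 + 361/285953 = -139468240139/67874947892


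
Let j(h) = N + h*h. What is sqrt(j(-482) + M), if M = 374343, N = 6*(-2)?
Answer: sqrt(606655) ≈ 778.88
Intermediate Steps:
N = -12
j(h) = -12 + h**2 (j(h) = -12 + h*h = -12 + h**2)
sqrt(j(-482) + M) = sqrt((-12 + (-482)**2) + 374343) = sqrt((-12 + 232324) + 374343) = sqrt(232312 + 374343) = sqrt(606655)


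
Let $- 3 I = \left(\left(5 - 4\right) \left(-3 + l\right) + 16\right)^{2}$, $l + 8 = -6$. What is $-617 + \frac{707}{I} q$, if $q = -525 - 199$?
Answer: $1534987$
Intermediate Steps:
$l = -14$ ($l = -8 - 6 = -14$)
$q = -724$
$I = - \frac{1}{3}$ ($I = - \frac{\left(\left(5 - 4\right) \left(-3 - 14\right) + 16\right)^{2}}{3} = - \frac{\left(1 \left(-17\right) + 16\right)^{2}}{3} = - \frac{\left(-17 + 16\right)^{2}}{3} = - \frac{\left(-1\right)^{2}}{3} = \left(- \frac{1}{3}\right) 1 = - \frac{1}{3} \approx -0.33333$)
$-617 + \frac{707}{I} q = -617 + \frac{707}{- \frac{1}{3}} \left(-724\right) = -617 + 707 \left(-3\right) \left(-724\right) = -617 - -1535604 = -617 + 1535604 = 1534987$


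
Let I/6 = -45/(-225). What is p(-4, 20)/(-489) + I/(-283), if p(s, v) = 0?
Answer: -6/1415 ≈ -0.0042403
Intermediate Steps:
I = 6/5 (I = 6*(-45/(-225)) = 6*(-45*(-1/225)) = 6*(⅕) = 6/5 ≈ 1.2000)
p(-4, 20)/(-489) + I/(-283) = 0/(-489) + (6/5)/(-283) = 0*(-1/489) + (6/5)*(-1/283) = 0 - 6/1415 = -6/1415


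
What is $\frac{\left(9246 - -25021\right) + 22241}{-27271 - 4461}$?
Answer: $- \frac{14127}{7933} \approx -1.7808$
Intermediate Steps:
$\frac{\left(9246 - -25021\right) + 22241}{-27271 - 4461} = \frac{\left(9246 + 25021\right) + 22241}{-31732} = \left(34267 + 22241\right) \left(- \frac{1}{31732}\right) = 56508 \left(- \frac{1}{31732}\right) = - \frac{14127}{7933}$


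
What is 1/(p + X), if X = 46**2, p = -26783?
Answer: -1/24667 ≈ -4.0540e-5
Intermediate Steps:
X = 2116
1/(p + X) = 1/(-26783 + 2116) = 1/(-24667) = -1/24667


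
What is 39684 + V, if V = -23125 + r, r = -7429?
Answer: 9130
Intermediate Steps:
V = -30554 (V = -23125 - 7429 = -30554)
39684 + V = 39684 - 30554 = 9130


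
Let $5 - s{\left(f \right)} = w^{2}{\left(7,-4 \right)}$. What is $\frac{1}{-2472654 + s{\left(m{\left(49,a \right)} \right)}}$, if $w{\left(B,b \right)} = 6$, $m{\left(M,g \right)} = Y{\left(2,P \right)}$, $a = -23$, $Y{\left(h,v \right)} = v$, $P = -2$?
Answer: $- \frac{1}{2472685} \approx -4.0442 \cdot 10^{-7}$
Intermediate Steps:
$m{\left(M,g \right)} = -2$
$s{\left(f \right)} = -31$ ($s{\left(f \right)} = 5 - 6^{2} = 5 - 36 = -31$)
$\frac{1}{-2472654 + s{\left(m{\left(49,a \right)} \right)}} = \frac{1}{-2472654 - 31} = \frac{1}{-2472685} = - \frac{1}{2472685}$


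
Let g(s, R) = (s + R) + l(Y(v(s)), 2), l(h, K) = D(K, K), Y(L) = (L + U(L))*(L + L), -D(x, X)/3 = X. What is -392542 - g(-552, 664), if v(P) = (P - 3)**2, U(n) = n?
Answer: -392648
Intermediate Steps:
D(x, X) = -3*X
v(P) = (-3 + P)**2
Y(L) = 4*L**2 (Y(L) = (L + L)*(L + L) = (2*L)*(2*L) = 4*L**2)
l(h, K) = -3*K
g(s, R) = -6 + R + s (g(s, R) = (s + R) - 3*2 = (R + s) - 6 = -6 + R + s)
-392542 - g(-552, 664) = -392542 - (-6 + 664 - 552) = -392542 - 1*106 = -392542 - 106 = -392648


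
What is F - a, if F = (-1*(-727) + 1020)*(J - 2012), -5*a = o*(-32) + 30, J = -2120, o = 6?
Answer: -36093182/5 ≈ -7.2186e+6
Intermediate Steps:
a = 162/5 (a = -(6*(-32) + 30)/5 = -(-192 + 30)/5 = -⅕*(-162) = 162/5 ≈ 32.400)
F = -7218604 (F = (-1*(-727) + 1020)*(-2120 - 2012) = (727 + 1020)*(-4132) = 1747*(-4132) = -7218604)
F - a = -7218604 - 1*162/5 = -7218604 - 162/5 = -36093182/5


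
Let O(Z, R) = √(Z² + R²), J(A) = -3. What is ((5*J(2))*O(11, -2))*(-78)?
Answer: 5850*√5 ≈ 13081.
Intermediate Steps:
O(Z, R) = √(R² + Z²)
((5*J(2))*O(11, -2))*(-78) = ((5*(-3))*√((-2)² + 11²))*(-78) = -15*√(4 + 121)*(-78) = -75*√5*(-78) = 5850*√5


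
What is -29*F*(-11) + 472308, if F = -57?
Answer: 454125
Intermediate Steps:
-29*F*(-11) + 472308 = -29*(-57)*(-11) + 472308 = 1653*(-11) + 472308 = -18183 + 472308 = 454125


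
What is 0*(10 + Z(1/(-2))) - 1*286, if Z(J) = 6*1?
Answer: -286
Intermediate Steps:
Z(J) = 6
0*(10 + Z(1/(-2))) - 1*286 = 0*(10 + 6) - 1*286 = 0*16 - 286 = 0 - 286 = -286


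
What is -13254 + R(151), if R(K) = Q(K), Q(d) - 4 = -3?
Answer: -13253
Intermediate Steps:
Q(d) = 1 (Q(d) = 4 - 3 = 1)
R(K) = 1
-13254 + R(151) = -13254 + 1 = -13253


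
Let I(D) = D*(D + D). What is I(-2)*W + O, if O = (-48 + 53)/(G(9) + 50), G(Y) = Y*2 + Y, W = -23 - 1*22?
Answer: -27715/77 ≈ -359.94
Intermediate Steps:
I(D) = 2*D² (I(D) = D*(2*D) = 2*D²)
W = -45 (W = -23 - 22 = -45)
G(Y) = 3*Y (G(Y) = 2*Y + Y = 3*Y)
O = 5/77 (O = (-48 + 53)/(3*9 + 50) = 5/(27 + 50) = 5/77 ≈ 0.064935)
I(-2)*W + O = (2*(-2)²)*(-45) + 5/77 = (2*4)*(-45) + 5/77 = 8*(-45) + 5/77 = -360 + 5/77 = -27715/77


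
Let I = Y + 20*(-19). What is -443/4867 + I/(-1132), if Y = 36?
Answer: 293193/1377361 ≈ 0.21287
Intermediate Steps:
I = -344 (I = 36 + 20*(-19) = 36 - 380 = -344)
-443/4867 + I/(-1132) = -443/4867 - 344/(-1132) = -443*1/4867 - 344*(-1/1132) = -443/4867 + 86/283 = 293193/1377361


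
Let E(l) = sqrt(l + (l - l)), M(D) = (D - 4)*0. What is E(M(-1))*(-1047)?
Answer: 0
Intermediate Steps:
M(D) = 0 (M(D) = (-4 + D)*0 = 0)
E(l) = sqrt(l) (E(l) = sqrt(l + 0) = sqrt(l))
E(M(-1))*(-1047) = sqrt(0)*(-1047) = 0*(-1047) = 0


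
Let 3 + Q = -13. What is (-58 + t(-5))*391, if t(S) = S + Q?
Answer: -30889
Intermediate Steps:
Q = -16 (Q = -3 - 13 = -16)
t(S) = -16 + S (t(S) = S - 16 = -16 + S)
(-58 + t(-5))*391 = (-58 + (-16 - 5))*391 = (-58 - 21)*391 = -79*391 = -30889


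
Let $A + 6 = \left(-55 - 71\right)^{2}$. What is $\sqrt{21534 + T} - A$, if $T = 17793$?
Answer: $-15870 + \sqrt{39327} \approx -15672.0$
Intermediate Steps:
$A = 15870$ ($A = -6 + \left(-55 - 71\right)^{2} = -6 + \left(-126\right)^{2} = -6 + 15876 = 15870$)
$\sqrt{21534 + T} - A = \sqrt{21534 + 17793} - 15870 = \sqrt{39327} - 15870 = -15870 + \sqrt{39327}$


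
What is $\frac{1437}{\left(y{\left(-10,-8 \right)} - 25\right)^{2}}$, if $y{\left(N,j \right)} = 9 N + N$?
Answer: $\frac{1437}{15625} \approx 0.091968$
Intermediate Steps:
$y{\left(N,j \right)} = 10 N$
$\frac{1437}{\left(y{\left(-10,-8 \right)} - 25\right)^{2}} = \frac{1437}{\left(10 \left(-10\right) - 25\right)^{2}} = \frac{1437}{\left(-100 - 25\right)^{2}} = \frac{1437}{\left(-125\right)^{2}} = \frac{1437}{15625}$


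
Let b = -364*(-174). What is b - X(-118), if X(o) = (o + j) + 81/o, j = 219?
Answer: 7461811/118 ≈ 63236.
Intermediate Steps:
b = 63336
X(o) = 219 + o + 81/o (X(o) = (o + 219) + 81/o = (219 + o) + 81/o = 219 + o + 81/o)
b - X(-118) = 63336 - (219 - 118 + 81/(-118)) = 63336 - (219 - 118 + 81*(-1/118)) = 63336 - (219 - 118 - 81/118) = 63336 - 1*11837/118 = 63336 - 11837/118 = 7461811/118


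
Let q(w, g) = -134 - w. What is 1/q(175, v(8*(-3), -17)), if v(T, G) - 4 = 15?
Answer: -1/309 ≈ -0.0032362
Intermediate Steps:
v(T, G) = 19 (v(T, G) = 4 + 15 = 19)
1/q(175, v(8*(-3), -17)) = 1/(-134 - 1*175) = 1/(-134 - 175) = 1/(-309) = -1/309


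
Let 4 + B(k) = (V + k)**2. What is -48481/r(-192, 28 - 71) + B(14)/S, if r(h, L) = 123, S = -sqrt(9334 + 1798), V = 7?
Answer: -48481/123 - 19*sqrt(23)/22 ≈ -398.30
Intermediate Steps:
S = -22*sqrt(23) (S = -sqrt(11132) = -22*sqrt(23) ≈ -105.51)
B(k) = -4 + (7 + k)**2
-48481/r(-192, 28 - 71) + B(14)/S = -48481/123 + (-4 + (7 + 14)**2)/((-22*sqrt(23))) = -48481*1/123 + (-4 + 21**2)*(-sqrt(23)/506) = -48481/123 + (-4 + 441)*(-sqrt(23)/506) = -48481/123 + 437*(-sqrt(23)/506) = -48481/123 - 19*sqrt(23)/22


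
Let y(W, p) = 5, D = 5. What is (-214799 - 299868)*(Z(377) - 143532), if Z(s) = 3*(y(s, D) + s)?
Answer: 73281375462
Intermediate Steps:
Z(s) = 15 + 3*s (Z(s) = 3*(5 + s) = 15 + 3*s)
(-214799 - 299868)*(Z(377) - 143532) = (-214799 - 299868)*((15 + 3*377) - 143532) = -514667*((15 + 1131) - 143532) = -514667*(1146 - 143532) = -514667*(-142386) = 73281375462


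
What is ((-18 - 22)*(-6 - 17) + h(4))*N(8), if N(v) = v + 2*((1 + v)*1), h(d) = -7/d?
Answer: 47749/2 ≈ 23875.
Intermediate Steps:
N(v) = 2 + 3*v (N(v) = v + 2*(1 + v) = v + (2 + 2*v) = 2 + 3*v)
((-18 - 22)*(-6 - 17) + h(4))*N(8) = ((-18 - 22)*(-6 - 17) - 7/4)*(2 + 3*8) = (-40*(-23) - 7*¼)*(2 + 24) = (920 - 7/4)*26 = (3673/4)*26 = 47749/2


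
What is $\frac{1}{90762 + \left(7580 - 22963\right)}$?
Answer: $\frac{1}{75379} \approx 1.3266 \cdot 10^{-5}$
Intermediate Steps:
$\frac{1}{90762 + \left(7580 - 22963\right)} = \frac{1}{90762 - 15383} = \frac{1}{75379}$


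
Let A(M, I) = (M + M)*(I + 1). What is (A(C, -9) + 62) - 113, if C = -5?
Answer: 29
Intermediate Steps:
A(M, I) = 2*M*(1 + I) (A(M, I) = (2*M)*(1 + I) = 2*M*(1 + I))
(A(C, -9) + 62) - 113 = (2*(-5)*(1 - 9) + 62) - 113 = (2*(-5)*(-8) + 62) - 113 = (80 + 62) - 113 = 142 - 113 = 29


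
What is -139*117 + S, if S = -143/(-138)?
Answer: -2244151/138 ≈ -16262.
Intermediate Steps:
S = 143/138 (S = -143*(-1/138) = 143/138 ≈ 1.0362)
-139*117 + S = -139*117 + 143/138 = -16263 + 143/138 = -2244151/138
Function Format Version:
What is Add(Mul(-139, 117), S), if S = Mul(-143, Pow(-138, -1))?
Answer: Rational(-2244151, 138) ≈ -16262.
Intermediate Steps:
S = Rational(143, 138) (S = Mul(-143, Rational(-1, 138)) = Rational(143, 138) ≈ 1.0362)
Add(Mul(-139, 117), S) = Add(Mul(-139, 117), Rational(143, 138)) = Add(-16263, Rational(143, 138)) = Rational(-2244151, 138)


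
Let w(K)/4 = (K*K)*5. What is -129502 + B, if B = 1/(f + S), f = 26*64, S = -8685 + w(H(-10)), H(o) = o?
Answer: -650229543/5021 ≈ -1.2950e+5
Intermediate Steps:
w(K) = 20*K**2 (w(K) = 4*((K*K)*5) = 4*(K**2*5) = 4*(5*K**2) = 20*K**2)
S = -6685 (S = -8685 + 20*(-10)**2 = -8685 + 20*100 = -8685 + 2000 = -6685)
f = 1664
B = -1/5021 (B = 1/(1664 - 6685) = 1/(-5021) = -1/5021 ≈ -0.00019916)
-129502 + B = -129502 - 1/5021 = -650229543/5021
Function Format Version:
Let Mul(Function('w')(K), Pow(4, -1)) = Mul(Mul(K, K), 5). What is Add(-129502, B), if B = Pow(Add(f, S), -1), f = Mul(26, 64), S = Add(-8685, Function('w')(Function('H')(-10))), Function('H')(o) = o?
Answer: Rational(-650229543, 5021) ≈ -1.2950e+5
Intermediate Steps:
Function('w')(K) = Mul(20, Pow(K, 2)) (Function('w')(K) = Mul(4, Mul(Mul(K, K), 5)) = Mul(4, Mul(Pow(K, 2), 5)) = Mul(4, Mul(5, Pow(K, 2))) = Mul(20, Pow(K, 2)))
S = -6685 (S = Add(-8685, Mul(20, Pow(-10, 2))) = Add(-8685, Mul(20, 100)) = Add(-8685, 2000) = -6685)
f = 1664
B = Rational(-1, 5021) (B = Pow(Add(1664, -6685), -1) = Pow(-5021, -1) = Rational(-1, 5021) ≈ -0.00019916)
Add(-129502, B) = Add(-129502, Rational(-1, 5021)) = Rational(-650229543, 5021)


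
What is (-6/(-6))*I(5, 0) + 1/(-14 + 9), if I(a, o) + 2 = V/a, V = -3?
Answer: -14/5 ≈ -2.8000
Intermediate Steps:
I(a, o) = -2 - 3/a
(-6/(-6))*I(5, 0) + 1/(-14 + 9) = (-6/(-6))*(-2 - 3/5) + 1/(-14 + 9) = (-6*(-⅙))*(-2 - 3*⅕) + 1/(-5) = 1*(-2 - ⅗) - ⅕ = 1*(-13/5) - ⅕ = -13/5 - ⅕ = -14/5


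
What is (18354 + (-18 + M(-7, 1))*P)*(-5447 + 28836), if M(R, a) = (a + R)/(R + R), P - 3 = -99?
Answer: 3281149254/7 ≈ 4.6874e+8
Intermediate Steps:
P = -96 (P = 3 - 99 = -96)
M(R, a) = (R + a)/(2*R) (M(R, a) = (R + a)/((2*R)) = (R + a)*(1/(2*R)) = (R + a)/(2*R))
(18354 + (-18 + M(-7, 1))*P)*(-5447 + 28836) = (18354 + (-18 + (1/2)*(-7 + 1)/(-7))*(-96))*(-5447 + 28836) = (18354 + (-18 + (1/2)*(-1/7)*(-6))*(-96))*23389 = (18354 + (-18 + 3/7)*(-96))*23389 = (18354 - 123/7*(-96))*23389 = (18354 + 11808/7)*23389 = (140286/7)*23389 = 3281149254/7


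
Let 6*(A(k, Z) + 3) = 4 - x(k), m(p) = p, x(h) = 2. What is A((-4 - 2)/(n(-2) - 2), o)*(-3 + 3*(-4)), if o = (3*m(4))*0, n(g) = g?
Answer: 40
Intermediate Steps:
o = 0 (o = (3*4)*0 = 12*0 = 0)
A(k, Z) = -8/3 (A(k, Z) = -3 + (4 - 1*2)/6 = -3 + (4 - 2)/6 = -3 + (⅙)*2 = -3 + ⅓ = -8/3)
A((-4 - 2)/(n(-2) - 2), o)*(-3 + 3*(-4)) = -8*(-3 + 3*(-4))/3 = -8*(-3 - 12)/3 = -8/3*(-15) = 40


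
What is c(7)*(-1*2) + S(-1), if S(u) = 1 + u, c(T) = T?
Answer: -14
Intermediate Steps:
c(7)*(-1*2) + S(-1) = 7*(-1*2) + (1 - 1) = 7*(-2) + 0 = -14 + 0 = -14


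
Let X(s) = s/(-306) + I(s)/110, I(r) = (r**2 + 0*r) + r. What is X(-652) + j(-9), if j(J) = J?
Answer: 32412773/8415 ≈ 3851.8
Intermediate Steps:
I(r) = r + r**2 (I(r) = (r**2 + 0) + r = r**2 + r = r + r**2)
X(s) = -s/306 + s*(1 + s)/110 (X(s) = s/(-306) + (s*(1 + s))/110 = s*(-1/306) + (s*(1 + s))*(1/110) = -s/306 + s*(1 + s)/110)
X(-652) + j(-9) = (1/16830)*(-652)*(98 + 153*(-652)) - 9 = (1/16830)*(-652)*(98 - 99756) - 9 = (1/16830)*(-652)*(-99658) - 9 = 32488508/8415 - 9 = 32412773/8415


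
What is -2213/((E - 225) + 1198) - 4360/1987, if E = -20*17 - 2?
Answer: -7148391/1253797 ≈ -5.7014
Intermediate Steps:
E = -342 (E = -340 - 2 = -342)
-2213/((E - 225) + 1198) - 4360/1987 = -2213/((-342 - 225) + 1198) - 4360/1987 = -2213/(-567 + 1198) - 4360*1/1987 = -2213/631 - 4360/1987 = -7148391/1253797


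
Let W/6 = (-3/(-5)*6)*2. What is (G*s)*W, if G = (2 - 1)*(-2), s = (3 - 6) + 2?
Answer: 432/5 ≈ 86.400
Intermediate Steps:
s = -1 (s = -3 + 2 = -1)
G = -2 (G = 1*(-2) = -2)
W = 216/5 (W = 6*((-3/(-5)*6)*2) = 6*((-3*(-⅕)*6)*2) = 6*(((⅗)*6)*2) = 6*((18/5)*2) = 6*(36/5) = 216/5 ≈ 43.200)
(G*s)*W = -2*(-1)*(216/5) = 2*(216/5) = 432/5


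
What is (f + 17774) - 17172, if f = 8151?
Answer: 8753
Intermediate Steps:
(f + 17774) - 17172 = (8151 + 17774) - 17172 = 25925 - 17172 = 8753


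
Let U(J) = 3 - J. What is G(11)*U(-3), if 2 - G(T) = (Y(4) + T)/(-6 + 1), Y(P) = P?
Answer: 30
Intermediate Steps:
G(T) = 14/5 + T/5 (G(T) = 2 - (4 + T)/(-6 + 1) = 2 - (4 + T)/(-5) = 2 - (4 + T)*(-1)/5 = 2 - (-⅘ - T/5) = 2 + (⅘ + T/5) = 14/5 + T/5)
G(11)*U(-3) = (14/5 + (⅕)*11)*(3 - 1*(-3)) = (14/5 + 11/5)*(3 + 3) = 5*6 = 30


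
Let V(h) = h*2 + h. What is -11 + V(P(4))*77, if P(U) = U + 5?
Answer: 2068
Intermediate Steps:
P(U) = 5 + U
V(h) = 3*h (V(h) = 2*h + h = 3*h)
-11 + V(P(4))*77 = -11 + (3*(5 + 4))*77 = -11 + (3*9)*77 = -11 + 27*77 = -11 + 2079 = 2068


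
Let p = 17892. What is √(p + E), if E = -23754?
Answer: I*√5862 ≈ 76.564*I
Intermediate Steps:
√(p + E) = √(17892 - 23754) = √(-5862) = I*√5862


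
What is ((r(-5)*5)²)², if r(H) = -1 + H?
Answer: 810000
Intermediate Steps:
((r(-5)*5)²)² = (((-1 - 5)*5)²)² = ((-6*5)²)² = ((-30)²)² = 900² = 810000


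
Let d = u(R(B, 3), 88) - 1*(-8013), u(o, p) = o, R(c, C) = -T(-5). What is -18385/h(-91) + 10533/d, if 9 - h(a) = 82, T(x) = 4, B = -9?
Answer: 148014374/584657 ≈ 253.16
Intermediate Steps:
h(a) = -73 (h(a) = 9 - 1*82 = 9 - 82 = -73)
R(c, C) = -4 (R(c, C) = -1*4 = -4)
d = 8009 (d = -4 - 1*(-8013) = -4 + 8013 = 8009)
-18385/h(-91) + 10533/d = -18385/(-73) + 10533/8009 = -18385*(-1/73) + 10533*(1/8009) = 18385/73 + 10533/8009 = 148014374/584657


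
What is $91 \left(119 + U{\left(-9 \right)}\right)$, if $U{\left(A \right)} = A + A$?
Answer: $9191$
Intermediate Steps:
$U{\left(A \right)} = 2 A$
$91 \left(119 + U{\left(-9 \right)}\right) = 91 \left(119 + 2 \left(-9\right)\right) = 91 \left(119 - 18\right) = 91 \cdot 101 = 9191$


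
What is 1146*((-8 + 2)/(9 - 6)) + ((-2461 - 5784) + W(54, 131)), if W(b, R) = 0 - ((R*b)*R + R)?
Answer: -937362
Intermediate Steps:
W(b, R) = -R - b*R² (W(b, R) = 0 - (b*R² + R) = 0 - (R + b*R²) = 0 + (-R - b*R²) = -R - b*R²)
1146*((-8 + 2)/(9 - 6)) + ((-2461 - 5784) + W(54, 131)) = 1146*((-8 + 2)/(9 - 6)) + ((-2461 - 5784) - 1*131*(1 + 131*54)) = 1146*(-6/3) + (-8245 - 1*131*(1 + 7074)) = 1146*(-6*⅓) + (-8245 - 1*131*7075) = 1146*(-2) + (-8245 - 926825) = -2292 - 935070 = -937362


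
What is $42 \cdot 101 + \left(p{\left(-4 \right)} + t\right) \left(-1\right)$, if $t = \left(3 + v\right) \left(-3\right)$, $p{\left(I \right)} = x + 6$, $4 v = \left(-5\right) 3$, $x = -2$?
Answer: $\frac{16943}{4} \approx 4235.8$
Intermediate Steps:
$v = - \frac{15}{4}$ ($v = \frac{\left(-5\right) 3}{4} = \frac{1}{4} \left(-15\right) = - \frac{15}{4} \approx -3.75$)
$p{\left(I \right)} = 4$ ($p{\left(I \right)} = -2 + 6 = 4$)
$t = \frac{9}{4}$ ($t = \left(3 - \frac{15}{4}\right) \left(-3\right) = \left(- \frac{3}{4}\right) \left(-3\right) = \frac{9}{4} \approx 2.25$)
$42 \cdot 101 + \left(p{\left(-4 \right)} + t\right) \left(-1\right) = 42 \cdot 101 + \left(4 + \frac{9}{4}\right) \left(-1\right) = 4242 + \frac{25}{4} \left(-1\right) = 4242 - \frac{25}{4} = \frac{16943}{4}$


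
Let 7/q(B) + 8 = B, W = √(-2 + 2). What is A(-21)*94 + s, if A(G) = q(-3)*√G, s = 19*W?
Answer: -658*I*√21/11 ≈ -274.12*I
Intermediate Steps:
W = 0 (W = √0 = 0)
q(B) = 7/(-8 + B)
s = 0 (s = 19*0 = 0)
A(G) = -7*√G/11 (A(G) = (7/(-8 - 3))*√G = (7/(-11))*√G = (7*(-1/11))*√G = -7*√G/11)
A(-21)*94 + s = -7*I*√21/11*94 + 0 = -658*I*√21/11 + 0 = -658*I*√21/11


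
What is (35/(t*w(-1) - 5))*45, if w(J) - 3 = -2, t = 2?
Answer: -525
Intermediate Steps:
w(J) = 1 (w(J) = 3 - 2 = 1)
(35/(t*w(-1) - 5))*45 = (35/(2*1 - 5))*45 = (35/(2 - 5))*45 = (35/(-3))*45 = (35*(-⅓))*45 = -35/3*45 = -525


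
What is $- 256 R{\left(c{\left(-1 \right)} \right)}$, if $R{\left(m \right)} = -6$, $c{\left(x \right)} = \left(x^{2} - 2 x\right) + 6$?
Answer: $1536$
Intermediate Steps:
$c{\left(x \right)} = 6 + x^{2} - 2 x$
$- 256 R{\left(c{\left(-1 \right)} \right)} = \left(-256\right) \left(-6\right) = 1536$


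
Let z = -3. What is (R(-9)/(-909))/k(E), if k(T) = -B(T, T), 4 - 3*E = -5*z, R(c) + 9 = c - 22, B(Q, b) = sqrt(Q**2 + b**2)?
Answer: -20*sqrt(2)/3333 ≈ -0.0084861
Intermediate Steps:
R(c) = -31 + c (R(c) = -9 + (c - 22) = -9 + (-22 + c) = -31 + c)
E = -11/3 (E = 4/3 - (-5)*(-3)/3 = 4/3 - 1/3*15 = 4/3 - 5 = -11/3 ≈ -3.6667)
k(T) = -sqrt(2)*sqrt(T**2) (k(T) = -sqrt(T**2 + T**2) = -sqrt(2*T**2) = -sqrt(2)*sqrt(T**2))
(R(-9)/(-909))/k(E) = ((-31 - 9)/(-909))/((-sqrt(2)*sqrt((-11/3)**2))) = (-40*(-1/909))/((-sqrt(2)*sqrt(121/9))) = 40/(909*((-1*sqrt(2)*11/3))) = 40/(909*((-11*sqrt(2)/3))) = 40*(-3*sqrt(2)/22)/909 = -20*sqrt(2)/3333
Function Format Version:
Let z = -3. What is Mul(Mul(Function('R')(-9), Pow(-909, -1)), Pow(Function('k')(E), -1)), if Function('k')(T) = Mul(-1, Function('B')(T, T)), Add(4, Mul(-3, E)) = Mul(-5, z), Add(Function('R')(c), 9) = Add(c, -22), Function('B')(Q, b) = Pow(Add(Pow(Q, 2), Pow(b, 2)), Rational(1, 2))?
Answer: Mul(Rational(-20, 3333), Pow(2, Rational(1, 2))) ≈ -0.0084861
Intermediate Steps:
Function('R')(c) = Add(-31, c) (Function('R')(c) = Add(-9, Add(c, -22)) = Add(-9, Add(-22, c)) = Add(-31, c))
E = Rational(-11, 3) (E = Add(Rational(4, 3), Mul(Rational(-1, 3), Mul(-5, -3))) = Add(Rational(4, 3), Mul(Rational(-1, 3), 15)) = Add(Rational(4, 3), -5) = Rational(-11, 3) ≈ -3.6667)
Function('k')(T) = Mul(-1, Pow(2, Rational(1, 2)), Pow(Pow(T, 2), Rational(1, 2))) (Function('k')(T) = Mul(-1, Pow(Add(Pow(T, 2), Pow(T, 2)), Rational(1, 2))) = Mul(-1, Pow(Mul(2, Pow(T, 2)), Rational(1, 2))) = Mul(-1, Mul(Pow(2, Rational(1, 2)), Pow(Pow(T, 2), Rational(1, 2)))) = Mul(-1, Pow(2, Rational(1, 2)), Pow(Pow(T, 2), Rational(1, 2))))
Mul(Mul(Function('R')(-9), Pow(-909, -1)), Pow(Function('k')(E), -1)) = Mul(Mul(Add(-31, -9), Pow(-909, -1)), Pow(Mul(-1, Pow(2, Rational(1, 2)), Pow(Pow(Rational(-11, 3), 2), Rational(1, 2))), -1)) = Mul(Mul(-40, Rational(-1, 909)), Pow(Mul(-1, Pow(2, Rational(1, 2)), Pow(Rational(121, 9), Rational(1, 2))), -1)) = Mul(Rational(40, 909), Pow(Mul(-1, Pow(2, Rational(1, 2)), Rational(11, 3)), -1)) = Mul(Rational(40, 909), Pow(Mul(Rational(-11, 3), Pow(2, Rational(1, 2))), -1)) = Mul(Rational(40, 909), Mul(Rational(-3, 22), Pow(2, Rational(1, 2)))) = Mul(Rational(-20, 3333), Pow(2, Rational(1, 2)))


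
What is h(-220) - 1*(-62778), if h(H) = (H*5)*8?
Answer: 53978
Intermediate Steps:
h(H) = 40*H (h(H) = (5*H)*8 = 40*H)
h(-220) - 1*(-62778) = 40*(-220) - 1*(-62778) = -8800 + 62778 = 53978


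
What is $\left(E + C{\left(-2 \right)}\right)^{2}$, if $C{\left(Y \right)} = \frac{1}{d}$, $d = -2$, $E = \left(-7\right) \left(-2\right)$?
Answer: $\frac{729}{4} \approx 182.25$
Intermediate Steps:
$E = 14$
$C{\left(Y \right)} = - \frac{1}{2}$ ($C{\left(Y \right)} = \frac{1}{-2} = - \frac{1}{2}$)
$\left(E + C{\left(-2 \right)}\right)^{2} = \left(14 - \frac{1}{2}\right)^{2} = \left(\frac{27}{2}\right)^{2} = \frac{729}{4}$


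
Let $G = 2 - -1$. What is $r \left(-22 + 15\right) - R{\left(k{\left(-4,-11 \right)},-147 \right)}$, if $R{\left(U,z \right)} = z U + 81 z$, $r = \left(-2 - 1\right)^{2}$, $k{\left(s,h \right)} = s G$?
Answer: $10080$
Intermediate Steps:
$G = 3$ ($G = 2 + 1 = 3$)
$k{\left(s,h \right)} = 3 s$ ($k{\left(s,h \right)} = s 3 = 3 s$)
$r = 9$ ($r = \left(-3\right)^{2} = 9$)
$R{\left(U,z \right)} = 81 z + U z$ ($R{\left(U,z \right)} = U z + 81 z = 81 z + U z$)
$r \left(-22 + 15\right) - R{\left(k{\left(-4,-11 \right)},-147 \right)} = 9 \left(-22 + 15\right) - - 147 \left(81 + 3 \left(-4\right)\right) = 9 \left(-7\right) - - 147 \left(81 - 12\right) = -63 - \left(-147\right) 69 = -63 - -10143 = -63 + 10143 = 10080$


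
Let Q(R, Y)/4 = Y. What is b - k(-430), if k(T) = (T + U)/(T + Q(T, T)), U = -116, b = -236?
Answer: -253973/1075 ≈ -236.25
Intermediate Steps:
Q(R, Y) = 4*Y
k(T) = (-116 + T)/(5*T) (k(T) = (T - 116)/(T + 4*T) = (-116 + T)/((5*T)) = (-116 + T)*(1/(5*T)) = (-116 + T)/(5*T))
b - k(-430) = -236 - (-116 - 430)/(5*(-430)) = -236 - (-1)*(-546)/(5*430) = -236 - 1*273/1075 = -236 - 273/1075 = -253973/1075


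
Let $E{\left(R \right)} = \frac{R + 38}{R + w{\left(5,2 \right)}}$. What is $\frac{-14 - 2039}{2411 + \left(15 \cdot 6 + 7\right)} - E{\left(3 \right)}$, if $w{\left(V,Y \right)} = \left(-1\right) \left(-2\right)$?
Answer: $- \frac{113093}{12540} \approx -9.0186$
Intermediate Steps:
$w{\left(V,Y \right)} = 2$
$E{\left(R \right)} = \frac{38 + R}{2 + R}$ ($E{\left(R \right)} = \frac{R + 38}{R + 2} = \frac{38 + R}{2 + R}$)
$\frac{-14 - 2039}{2411 + \left(15 \cdot 6 + 7\right)} - E{\left(3 \right)} = \frac{-14 - 2039}{2411 + \left(15 \cdot 6 + 7\right)} - \frac{38 + 3}{2 + 3} = - \frac{2053}{2411 + \left(90 + 7\right)} - \frac{1}{5} \cdot 41 = - \frac{2053}{2411 + 97} - \frac{1}{5} \cdot 41 = - \frac{2053}{2508} - \frac{41}{5} = - \frac{113093}{12540}$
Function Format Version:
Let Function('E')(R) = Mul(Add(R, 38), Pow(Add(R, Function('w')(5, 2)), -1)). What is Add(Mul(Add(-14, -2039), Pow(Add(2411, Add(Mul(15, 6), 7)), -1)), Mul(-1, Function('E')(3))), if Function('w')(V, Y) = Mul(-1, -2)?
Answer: Rational(-113093, 12540) ≈ -9.0186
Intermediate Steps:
Function('w')(V, Y) = 2
Function('E')(R) = Mul(Pow(Add(2, R), -1), Add(38, R)) (Function('E')(R) = Mul(Add(R, 38), Pow(Add(R, 2), -1)) = Mul(Add(38, R), Pow(Add(2, R), -1)) = Mul(Pow(Add(2, R), -1), Add(38, R)))
Add(Mul(Add(-14, -2039), Pow(Add(2411, Add(Mul(15, 6), 7)), -1)), Mul(-1, Function('E')(3))) = Add(Mul(Add(-14, -2039), Pow(Add(2411, Add(Mul(15, 6), 7)), -1)), Mul(-1, Mul(Pow(Add(2, 3), -1), Add(38, 3)))) = Add(Mul(-2053, Pow(Add(2411, Add(90, 7)), -1)), Mul(-1, Mul(Pow(5, -1), 41))) = Add(Mul(-2053, Pow(Add(2411, 97), -1)), Mul(-1, Mul(Rational(1, 5), 41))) = Add(Mul(-2053, Pow(2508, -1)), Mul(-1, Rational(41, 5))) = Add(Mul(-2053, Rational(1, 2508)), Rational(-41, 5)) = Add(Rational(-2053, 2508), Rational(-41, 5)) = Rational(-113093, 12540)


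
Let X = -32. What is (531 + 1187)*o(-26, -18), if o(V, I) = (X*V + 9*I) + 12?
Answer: 1171676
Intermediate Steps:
o(V, I) = 12 - 32*V + 9*I (o(V, I) = (-32*V + 9*I) + 12 = 12 - 32*V + 9*I)
(531 + 1187)*o(-26, -18) = (531 + 1187)*(12 - 32*(-26) + 9*(-18)) = 1718*(12 + 832 - 162) = 1718*682 = 1171676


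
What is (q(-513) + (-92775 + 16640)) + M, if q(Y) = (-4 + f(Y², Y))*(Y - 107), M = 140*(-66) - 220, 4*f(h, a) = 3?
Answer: -83580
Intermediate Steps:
f(h, a) = ¾ (f(h, a) = (¼)*3 = ¾)
M = -9460 (M = -9240 - 220 = -9460)
q(Y) = 1391/4 - 13*Y/4 (q(Y) = (-4 + ¾)*(Y - 107) = -13*(-107 + Y)/4 = 1391/4 - 13*Y/4)
(q(-513) + (-92775 + 16640)) + M = ((1391/4 - 13/4*(-513)) + (-92775 + 16640)) - 9460 = ((1391/4 + 6669/4) - 76135) - 9460 = (2015 - 76135) - 9460 = -74120 - 9460 = -83580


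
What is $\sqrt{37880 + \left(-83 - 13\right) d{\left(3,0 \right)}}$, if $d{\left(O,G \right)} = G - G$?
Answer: $2 \sqrt{9470} \approx 194.63$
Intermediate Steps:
$d{\left(O,G \right)} = 0$
$\sqrt{37880 + \left(-83 - 13\right) d{\left(3,0 \right)}} = \sqrt{37880 + \left(-83 - 13\right) 0} = \sqrt{37880 - 0} = \sqrt{37880 + 0} = \sqrt{37880} = 2 \sqrt{9470}$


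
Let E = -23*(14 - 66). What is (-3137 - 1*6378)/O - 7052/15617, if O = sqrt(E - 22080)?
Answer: -7052/15617 + 9515*I*sqrt(5221)/10442 ≈ -0.45156 + 65.842*I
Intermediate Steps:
E = 1196 (E = -23*(-52) = 1196)
O = 2*I*sqrt(5221) (O = sqrt(1196 - 22080) = sqrt(-20884) = 2*I*sqrt(5221) ≈ 144.51*I)
(-3137 - 1*6378)/O - 7052/15617 = (-3137 - 1*6378)/((2*I*sqrt(5221))) - 7052/15617 = (-3137 - 6378)*(-I*sqrt(5221)/10442) - 7052*1/15617 = -(-9515)*I*sqrt(5221)/10442 - 7052/15617 = 9515*I*sqrt(5221)/10442 - 7052/15617 = -7052/15617 + 9515*I*sqrt(5221)/10442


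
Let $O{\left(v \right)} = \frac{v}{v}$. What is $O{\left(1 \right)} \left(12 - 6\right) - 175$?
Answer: $-169$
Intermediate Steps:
$O{\left(v \right)} = 1$
$O{\left(1 \right)} \left(12 - 6\right) - 175 = 1 \left(12 - 6\right) - 175 = 1 \cdot 6 - 175 = 6 - 175 = -169$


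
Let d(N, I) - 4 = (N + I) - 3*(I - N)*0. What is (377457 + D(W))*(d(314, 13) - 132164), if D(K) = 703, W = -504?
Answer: -49853967280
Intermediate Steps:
d(N, I) = 4 + I + N (d(N, I) = 4 + ((N + I) - 3*(I - N)*0) = 4 + ((I + N) + (-3*I + 3*N)*0) = 4 + ((I + N) + 0) = 4 + (I + N) = 4 + I + N)
(377457 + D(W))*(d(314, 13) - 132164) = (377457 + 703)*((4 + 13 + 314) - 132164) = 378160*(331 - 132164) = 378160*(-131833) = -49853967280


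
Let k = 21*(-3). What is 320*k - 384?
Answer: -20544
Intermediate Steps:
k = -63
320*k - 384 = 320*(-63) - 384 = -20160 - 384 = -20544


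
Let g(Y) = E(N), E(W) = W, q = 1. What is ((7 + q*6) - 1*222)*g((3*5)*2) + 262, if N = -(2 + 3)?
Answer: 1307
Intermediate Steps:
N = -5 (N = -1*5 = -5)
g(Y) = -5
((7 + q*6) - 1*222)*g((3*5)*2) + 262 = ((7 + 1*6) - 1*222)*(-5) + 262 = ((7 + 6) - 222)*(-5) + 262 = (13 - 222)*(-5) + 262 = -209*(-5) + 262 = 1045 + 262 = 1307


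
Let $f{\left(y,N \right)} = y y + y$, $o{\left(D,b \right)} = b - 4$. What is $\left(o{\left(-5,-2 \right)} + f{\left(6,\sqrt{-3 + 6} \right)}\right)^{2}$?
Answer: $1296$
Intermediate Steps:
$o{\left(D,b \right)} = -4 + b$
$f{\left(y,N \right)} = y + y^{2}$ ($f{\left(y,N \right)} = y^{2} + y = y + y^{2}$)
$\left(o{\left(-5,-2 \right)} + f{\left(6,\sqrt{-3 + 6} \right)}\right)^{2} = \left(\left(-4 - 2\right) + 6 \left(1 + 6\right)\right)^{2} = \left(-6 + 6 \cdot 7\right)^{2} = \left(-6 + 42\right)^{2} = 36^{2} = 1296$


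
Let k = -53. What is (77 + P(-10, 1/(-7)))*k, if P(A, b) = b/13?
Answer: -371318/91 ≈ -4080.4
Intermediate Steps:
P(A, b) = b/13 (P(A, b) = b*(1/13) = b/13)
(77 + P(-10, 1/(-7)))*k = (77 + (1/13)/(-7))*(-53) = (77 + (1/13)*(-⅐))*(-53) = (77 - 1/91)*(-53) = (7006/91)*(-53) = -371318/91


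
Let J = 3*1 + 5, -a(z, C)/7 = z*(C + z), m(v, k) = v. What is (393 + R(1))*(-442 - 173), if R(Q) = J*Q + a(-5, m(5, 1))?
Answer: -246615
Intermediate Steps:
a(z, C) = -7*z*(C + z)
J = 8 (J = 3 + 5 = 8)
R(Q) = 8*Q (R(Q) = 8*Q - 7*(-5)*(5 - 5) = 8*Q - 7*(-5)*0 = 8*Q + 0 = 8*Q)
(393 + R(1))*(-442 - 173) = (393 + 8*1)*(-442 - 173) = (393 + 8)*(-615) = 401*(-615) = -246615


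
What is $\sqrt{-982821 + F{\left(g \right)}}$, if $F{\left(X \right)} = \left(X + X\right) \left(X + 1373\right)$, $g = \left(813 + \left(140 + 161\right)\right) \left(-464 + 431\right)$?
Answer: $3 \sqrt{288995335} \approx 51000.0$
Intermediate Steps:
$g = -36762$ ($g = \left(813 + 301\right) \left(-33\right) = 1114 \left(-33\right) = -36762$)
$F{\left(X \right)} = 2 X \left(1373 + X\right)$
$\sqrt{-982821 + F{\left(g \right)}} = \sqrt{-982821 + 2 \left(-36762\right) \left(1373 - 36762\right)} = \sqrt{-982821 + 2 \left(-36762\right) \left(-35389\right)} = \sqrt{-982821 + 2601940836} = \sqrt{2600958015} = 3 \sqrt{288995335}$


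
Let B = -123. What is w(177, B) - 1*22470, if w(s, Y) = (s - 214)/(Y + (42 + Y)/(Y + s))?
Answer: -5594956/249 ≈ -22470.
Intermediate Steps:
w(s, Y) = (-214 + s)/(Y + (42 + Y)/(Y + s))
w(177, B) - 1*22470 = (177² - 214*(-123) - 214*177 - 123*177)/(42 - 123 + (-123)² - 123*177) - 1*22470 = (31329 + 26322 - 37878 - 21771)/(42 - 123 + 15129 - 21771) - 22470 = -1998/(-6723) - 22470 = -1/6723*(-1998) - 22470 = 74/249 - 22470 = -5594956/249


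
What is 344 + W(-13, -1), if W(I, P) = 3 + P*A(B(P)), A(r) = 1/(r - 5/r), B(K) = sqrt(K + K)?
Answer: 347 + I*sqrt(2)/7 ≈ 347.0 + 0.20203*I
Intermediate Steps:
B(K) = sqrt(2)*sqrt(K) (B(K) = sqrt(2*K) = sqrt(2)*sqrt(K))
W(I, P) = 3 + sqrt(2)*P**(3/2)/(-5 + 2*P) (W(I, P) = 3 + P*((sqrt(2)*sqrt(P))/(-5 + (sqrt(2)*sqrt(P))**2)) = 3 + P*((sqrt(2)*sqrt(P))/(-5 + 2*P)) = 3 + P*(sqrt(2)*sqrt(P)/(-5 + 2*P)) = 3 + sqrt(2)*P**(3/2)/(-5 + 2*P))
344 + W(-13, -1) = 344 + (-15 + 6*(-1) + sqrt(2)*(-1)**(3/2))/(-5 + 2*(-1)) = 344 + (-15 - 6 + sqrt(2)*(-I))/(-5 - 2) = 344 + (-15 - 6 - I*sqrt(2))/(-7) = 344 - (-21 - I*sqrt(2))/7 = 344 + (3 + I*sqrt(2)/7) = 347 + I*sqrt(2)/7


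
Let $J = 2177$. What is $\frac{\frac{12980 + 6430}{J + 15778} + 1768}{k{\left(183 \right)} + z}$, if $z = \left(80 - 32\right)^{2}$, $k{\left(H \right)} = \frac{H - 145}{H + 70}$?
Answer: $\frac{53575027}{69779115} \approx 0.76778$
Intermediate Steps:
$k{\left(H \right)} = \frac{-145 + H}{70 + H}$
$z = 2304$ ($z = 48^{2} = 2304$)
$\frac{\frac{12980 + 6430}{J + 15778} + 1768}{k{\left(183 \right)} + z} = \frac{\frac{12980 + 6430}{2177 + 15778} + 1768}{\frac{-145 + 183}{70 + 183} + 2304} = \frac{\frac{19410}{17955} + 1768}{\frac{1}{253} \cdot 38 + 2304} = \frac{19410 \cdot \frac{1}{17955} + 1768}{\frac{1}{253} \cdot 38 + 2304} = \frac{\frac{1294}{1197} + 1768}{\frac{38}{253} + 2304} = \frac{2117590}{1197 \cdot \frac{582950}{253}} = \frac{2117590}{1197} \cdot \frac{253}{582950} = \frac{53575027}{69779115}$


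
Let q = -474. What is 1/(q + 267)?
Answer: -1/207 ≈ -0.0048309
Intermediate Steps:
1/(q + 267) = 1/(-474 + 267) = 1/(-207) = -1/207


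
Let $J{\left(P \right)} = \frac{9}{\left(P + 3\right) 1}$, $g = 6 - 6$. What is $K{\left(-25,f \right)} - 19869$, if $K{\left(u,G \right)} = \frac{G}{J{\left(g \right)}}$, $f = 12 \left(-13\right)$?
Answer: $-19921$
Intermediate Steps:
$g = 0$ ($g = 6 - 6 = 0$)
$f = -156$
$J{\left(P \right)} = \frac{9}{3 + P}$ ($J{\left(P \right)} = \frac{9}{\left(3 + P\right) 1} = \frac{9}{3 + P}$)
$K{\left(u,G \right)} = \frac{G}{3}$ ($K{\left(u,G \right)} = \frac{G}{9 \frac{1}{3 + 0}} = \frac{G}{9 \cdot \frac{1}{3}} = \frac{G}{3}$)
$K{\left(-25,f \right)} - 19869 = \frac{1}{3} \left(-156\right) - 19869 = -52 - 19869 = -19921$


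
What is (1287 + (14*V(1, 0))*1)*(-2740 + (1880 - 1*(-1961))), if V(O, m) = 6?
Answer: 1509471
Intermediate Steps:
(1287 + (14*V(1, 0))*1)*(-2740 + (1880 - 1*(-1961))) = (1287 + (14*6)*1)*(-2740 + (1880 - 1*(-1961))) = (1287 + 84*1)*(-2740 + (1880 + 1961)) = (1287 + 84)*(-2740 + 3841) = 1371*1101 = 1509471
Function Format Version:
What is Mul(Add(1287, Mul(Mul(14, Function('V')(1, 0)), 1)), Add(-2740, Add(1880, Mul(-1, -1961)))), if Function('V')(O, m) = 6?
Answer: 1509471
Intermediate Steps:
Mul(Add(1287, Mul(Mul(14, Function('V')(1, 0)), 1)), Add(-2740, Add(1880, Mul(-1, -1961)))) = Mul(Add(1287, Mul(Mul(14, 6), 1)), Add(-2740, Add(1880, Mul(-1, -1961)))) = Mul(Add(1287, Mul(84, 1)), Add(-2740, Add(1880, 1961))) = Mul(Add(1287, 84), Add(-2740, 3841)) = Mul(1371, 1101) = 1509471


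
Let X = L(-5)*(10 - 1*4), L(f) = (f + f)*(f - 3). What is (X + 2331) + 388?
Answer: 3199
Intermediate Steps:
L(f) = 2*f*(-3 + f) (L(f) = (2*f)*(-3 + f) = 2*f*(-3 + f))
X = 480 (X = (2*(-5)*(-3 - 5))*(10 - 1*4) = (2*(-5)*(-8))*(10 - 4) = 80*6 = 480)
(X + 2331) + 388 = (480 + 2331) + 388 = 2811 + 388 = 3199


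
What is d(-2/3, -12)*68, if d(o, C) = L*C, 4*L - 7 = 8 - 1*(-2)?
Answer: -3468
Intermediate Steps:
L = 17/4 (L = 7/4 + (8 - 1*(-2))/4 = 7/4 + (8 + 2)/4 = 7/4 + (¼)*10 = 7/4 + 5/2 = 17/4 ≈ 4.2500)
d(o, C) = 17*C/4
d(-2/3, -12)*68 = ((17/4)*(-12))*68 = -51*68 = -3468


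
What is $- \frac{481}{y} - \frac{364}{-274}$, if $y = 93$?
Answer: $- \frac{48971}{12741} \approx -3.8436$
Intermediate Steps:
$- \frac{481}{y} - \frac{364}{-274} = - \frac{481}{93} - \frac{364}{-274} = \left(-481\right) \frac{1}{93} - - \frac{182}{137} = - \frac{481}{93} + \frac{182}{137} = - \frac{48971}{12741}$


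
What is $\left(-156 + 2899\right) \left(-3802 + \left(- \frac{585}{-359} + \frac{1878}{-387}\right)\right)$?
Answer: $- \frac{483381584413}{46311} \approx -1.0438 \cdot 10^{7}$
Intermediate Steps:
$\left(-156 + 2899\right) \left(-3802 + \left(- \frac{585}{-359} + \frac{1878}{-387}\right)\right) = 2743 \left(-3802 + \left(\left(-585\right) \left(- \frac{1}{359}\right) + 1878 \left(- \frac{1}{387}\right)\right)\right) = 2743 \left(-3802 + \left(\frac{585}{359} - \frac{626}{129}\right)\right) = 2743 \left(-3802 - \frac{149269}{46311}\right) = 2743 \left(- \frac{176223691}{46311}\right) = - \frac{483381584413}{46311}$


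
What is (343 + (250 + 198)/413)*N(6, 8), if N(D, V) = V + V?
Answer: 324816/59 ≈ 5505.4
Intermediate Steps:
N(D, V) = 2*V
(343 + (250 + 198)/413)*N(6, 8) = (343 + (250 + 198)/413)*(2*8) = (343 + 448*(1/413))*16 = (343 + 64/59)*16 = (20301/59)*16 = 324816/59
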